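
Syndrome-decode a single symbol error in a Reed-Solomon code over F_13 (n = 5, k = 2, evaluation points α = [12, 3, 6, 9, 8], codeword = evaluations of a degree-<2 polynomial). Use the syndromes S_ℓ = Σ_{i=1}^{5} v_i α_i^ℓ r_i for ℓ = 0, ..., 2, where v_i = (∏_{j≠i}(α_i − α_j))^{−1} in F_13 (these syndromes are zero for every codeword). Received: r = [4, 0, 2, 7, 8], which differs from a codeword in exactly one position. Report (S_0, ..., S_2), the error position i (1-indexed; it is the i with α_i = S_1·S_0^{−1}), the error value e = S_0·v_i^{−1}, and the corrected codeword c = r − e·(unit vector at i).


S = (2, 12, 7), error at position 3, error magnitude e = 5, c = [4, 0, 10, 7, 8].

Step 1: column multipliers v_i = (∏_{j≠i}(α_i − α_j))^{−1} mod 13.
  i = 1 (α = 12): (12−3)(12−6)(12−9)(12−8) = 9·6·3·4 = 648 ≡ 11, so v_1 = 11^{−1} = 6 (mod 13).
  i = 2 (α = 3): (3−12)(3−6)(3−9)(3−8) = (−9)·(−3)·(−6)·(−5) = 810 ≡ 4, so v_2 = 4^{−1} = 10 (mod 13).
  i = 3 (α = 6): (6−12)(6−3)(6−9)(6−8) = (−6)·3·(−3)·(−2) = −108 ≡ 9, so v_3 = 9^{−1} = 3 (mod 13).
  i = 4 (α = 9): (9−12)(9−3)(9−6)(9−8) = (−3)·6·3·1 = −54 ≡ 11, so v_4 = 11^{−1} = 6 (mod 13).
  i = 5 (α = 8): (8−12)(8−3)(8−6)(8−9) = (−4)·5·2·(−1) = 40 ≡ 1, so v_5 = 1^{−1} = 1 (mod 13).
  v = [6, 10, 3, 6, 1].
Step 2: syndromes of r = [4, 0, 2, 7, 8] (all sums mod 13).
  S_0 = Σ v_i r_i = 6·4 + 10·0 + 3·2 + 6·7 + 1·8 = 80 ≡ 2.
  S_1 = Σ v_i α_i r_i = 6·12·4 + 10·3·0 + 3·6·2 + 6·9·7 + 1·8·8 = 766 ≡ 12.
  α_i^2 mod 13 = [1, 9, 10, 3, 12].
  S_2 = Σ v_i α_i^2 r_i = 6·1·4 + 10·9·0 + 3·10·2 + 6·3·7 + 1·12·8 = 306 ≡ 7.
  S = (2, 12, 7) ≠ 0, so r is not a codeword (an error is present).
Step 3: locate the error. For a single error e at position i, S_ℓ = v_i·e·α_i^ℓ, so α_err = S_1/S_0.
  S_0^{−1} = 2^{−1} = 7 (mod 13), so α_err = 12·7 = 84 ≡ 6 = α_3. Error position i = 3.
  Consistency check: S_2/S_1 = 7·12 = 84 ≡ 6 = α_err ✓ (single-error assumption holds).
Step 4: error magnitude e = S_0/v_3 = S_0·∏_{j≠3}(α_3 − α_j) = 2·9 = 18 ≡ 5 (mod 13).
Step 5: correct position 3: c_3 = r_3 − e = 2 − 5 ≡ 10 (mod 13). Hence c = [4, 0, 10, 7, 8].
  Check: interpolating c through the α_i gives m(x) = 3 + 12·x (degree < 2) with m(α_i) = c_i for every i, so c is indeed a codeword.


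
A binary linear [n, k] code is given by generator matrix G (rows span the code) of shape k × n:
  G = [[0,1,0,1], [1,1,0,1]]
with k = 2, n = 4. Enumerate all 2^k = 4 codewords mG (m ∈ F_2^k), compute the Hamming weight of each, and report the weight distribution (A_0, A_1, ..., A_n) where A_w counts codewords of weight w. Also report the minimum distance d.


Weight distribution: A_0 = 1, A_1 = 1, A_2 = 1, A_3 = 1. Minimum distance d = 1.

Enumerate all 2^2 = 4 messages m ∈ F_2^2.
For each, compute codeword c = mG in F_2^4, then tally its weight.
  m = 00 → c = 0000, weight = 0.
  m = 10 → c = 0101, weight = 2.
  m = 01 → c = 1101, weight = 3.
  m = 11 → c = 1000, weight = 1.
Tally weights:
  weight 0: 1 codewords.
  weight 1: 1 codewords.
  weight 2: 1 codewords.
  weight 3: 1 codewords.
Minimum distance d = smallest w > 0 with A_w > 0 = 1.
Sanity: Σ A_w = 4 = 2^2 = 4 ✓.


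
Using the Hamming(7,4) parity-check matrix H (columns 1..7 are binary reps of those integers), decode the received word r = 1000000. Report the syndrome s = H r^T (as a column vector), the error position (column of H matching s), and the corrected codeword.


s = (0, 0, 1)^T, error position = 1, corrected codeword c = 0000000

Compute s = H r^T mod 2 one row at a time:
  s_1 = 0 + 0 + 0 + 0 = 0 ≡ 0 (mod 2).
  s_2 = 0 + 0 + 0 + 0 = 0 ≡ 0 (mod 2).
  s_3 = 1 + 0 + 0 + 0 = 1 ≡ 1 (mod 2).
s = (0, 0, 1)^T — this equals column 1 of H (binary 001), so error is at position 1.
Correct: flip bit 1 of r = 1000000 to get c = 0000000.


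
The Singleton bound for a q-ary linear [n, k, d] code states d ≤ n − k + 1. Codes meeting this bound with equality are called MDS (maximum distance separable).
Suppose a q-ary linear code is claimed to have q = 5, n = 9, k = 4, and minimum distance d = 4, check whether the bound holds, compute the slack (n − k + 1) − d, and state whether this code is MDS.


Singleton RHS = n − k + 1 = 6, slack = 2, bound satisfied, not MDS.

Singleton bound: d ≤ n − k + 1.
Here n = 9, k = 4, so n − k + 1 = 6.
Given d = 4, check d ≤ 6: YES.
Slack = (n − k + 1) − d = 2.
The code is NOT MDS (slack = 2 > 0).
Description: the claimed parameters are [9, 4, 4]_5; such a code would be non-MDS.


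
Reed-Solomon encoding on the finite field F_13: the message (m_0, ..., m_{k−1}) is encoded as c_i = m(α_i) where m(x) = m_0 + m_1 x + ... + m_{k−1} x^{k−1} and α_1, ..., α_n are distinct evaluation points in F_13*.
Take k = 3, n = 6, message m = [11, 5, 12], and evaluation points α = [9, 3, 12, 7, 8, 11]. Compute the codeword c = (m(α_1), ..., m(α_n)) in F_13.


c = [1, 4, 5, 10, 0, 10]

Message polynomial: m(x) = 11 + 5·x + 12·x^2 (mod 13).
For each evaluation point α_i, compute m(α_i) mod 13:
  α_1 = 9: Horner steps 12 → 9 → 1, so m(9) = 1.
  α_2 = 3: Horner steps 12 → 2 → 4, so m(3) = 4.
  α_3 = 12: Horner steps 12 → 6 → 5, so m(12) = 5.
  α_4 = 7: Horner steps 12 → 11 → 10, so m(7) = 10.
  α_5 = 8: Horner steps 12 → 10 → 0, so m(8) = 0.
  α_6 = 11: Horner steps 12 → 7 → 10, so m(11) = 10.
Codeword c = [1, 4, 5, 10, 0, 10] ∈ F_13^6.


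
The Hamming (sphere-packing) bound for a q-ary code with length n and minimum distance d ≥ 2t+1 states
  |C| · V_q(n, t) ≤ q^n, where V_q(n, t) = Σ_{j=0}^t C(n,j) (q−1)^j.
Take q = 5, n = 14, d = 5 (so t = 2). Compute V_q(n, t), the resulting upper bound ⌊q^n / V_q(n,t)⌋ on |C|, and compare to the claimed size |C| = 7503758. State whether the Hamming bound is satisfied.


V_q(n, t) = 1513, q^n = 6103515625, Hamming bound = 4034048, |C| = 7503758 > bound (violated).

Step 1: Compute V_q(n, t) = Σ_{j=0}^2 C(n, j) (q−1)^j.
  j = 0: C(14,0)·(4)^0 = 1·1 = 1.
  j = 1: C(14,1)·(4)^1 = 14·4 = 56.
  j = 2: C(14,2)·(4)^2 = 91·16 = 1456.
  V_q(n, t) = 1 + 56 + 1456 = 1513.
Step 2: q^n = 5^14 = 6103515625.
Step 3: Hamming bound ⌊q^n / V_q(n,t)⌋ = ⌊6103515625/1513⌋ = 4034048.
Step 4: Compare |C| = 7503758 to 4034048: violated.
The claimed |C| lies above the Hamming bound, so no 5-ary code of length 14 with d ≥ 5 can have 7503758 codewords.


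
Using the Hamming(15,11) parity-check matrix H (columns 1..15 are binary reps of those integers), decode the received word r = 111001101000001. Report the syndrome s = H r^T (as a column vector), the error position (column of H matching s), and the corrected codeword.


s = (0, 1, 1, 1)^T, error position = 7, corrected codeword c = 111001001000001

Compute s = H r^T mod 2 one row at a time:
  s_1 = 0 + 1 + 0 + 0 + 0 + 0 + 0 + 1 = 2 ≡ 0 (mod 2).
  s_2 = 0 + 0 + 1 + 1 + 0 + 0 + 0 + 1 = 3 ≡ 1 (mod 2).
  s_3 = 1 + 1 + 1 + 1 + 0 + 0 + 0 + 1 = 5 ≡ 1 (mod 2).
  s_4 = 1 + 1 + 0 + 1 + 1 + 0 + 0 + 1 = 5 ≡ 1 (mod 2).
s = (0, 1, 1, 1)^T — this equals column 7 of H (binary 0111), so error is at position 7.
Correct: flip bit 7 of r = 111001101000001 to get c = 111001001000001.


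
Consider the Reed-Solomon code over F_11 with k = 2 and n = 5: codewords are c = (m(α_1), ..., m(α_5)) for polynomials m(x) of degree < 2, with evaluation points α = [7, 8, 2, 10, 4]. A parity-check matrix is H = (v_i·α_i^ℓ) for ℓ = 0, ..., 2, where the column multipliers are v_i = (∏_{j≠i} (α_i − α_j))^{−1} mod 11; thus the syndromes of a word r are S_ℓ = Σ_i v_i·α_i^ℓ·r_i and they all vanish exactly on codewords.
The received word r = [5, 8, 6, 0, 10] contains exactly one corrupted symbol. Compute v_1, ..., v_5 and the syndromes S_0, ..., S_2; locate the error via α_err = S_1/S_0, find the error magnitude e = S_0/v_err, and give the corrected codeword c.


S = (8, 9, 6), error at position 2, error magnitude e = 1, c = [5, 7, 6, 0, 10].

Step 1: column multipliers v_i = (∏_{j≠i}(α_i − α_j))^{−1} mod 11.
  i = 1 (α = 7): (7−8)(7−2)(7−10)(7−4) = (−1)·5·(−3)·3 = 45 ≡ 1, so v_1 = 1^{−1} = 1 (mod 11).
  i = 2 (α = 8): (8−7)(8−2)(8−10)(8−4) = 1·6·(−2)·4 = −48 ≡ 7, so v_2 = 7^{−1} = 8 (mod 11).
  i = 3 (α = 2): (2−7)(2−8)(2−10)(2−4) = (−5)·(−6)·(−8)·(−2) = 480 ≡ 7, so v_3 = 7^{−1} = 8 (mod 11).
  i = 4 (α = 10): (10−7)(10−8)(10−2)(10−4) = 3·2·8·6 = 288 ≡ 2, so v_4 = 2^{−1} = 6 (mod 11).
  i = 5 (α = 4): (4−7)(4−8)(4−2)(4−10) = (−3)·(−4)·2·(−6) = −144 ≡ 10, so v_5 = 10^{−1} = 10 (mod 11).
  v = [1, 8, 8, 6, 10].
Step 2: syndromes of r = [5, 8, 6, 0, 10] (all sums mod 11).
  S_0 = Σ v_i r_i = 1·5 + 8·8 + 8·6 + 6·0 + 10·10 = 217 ≡ 8.
  S_1 = Σ v_i α_i r_i = 1·7·5 + 8·8·8 + 8·2·6 + 6·10·0 + 10·4·10 = 1043 ≡ 9.
  α_i^2 mod 11 = [5, 9, 4, 1, 5].
  S_2 = Σ v_i α_i^2 r_i = 1·5·5 + 8·9·8 + 8·4·6 + 6·1·0 + 10·5·10 = 1293 ≡ 6.
  S = (8, 9, 6) ≠ 0, so r is not a codeword (an error is present).
Step 3: locate the error. For a single error e at position i, S_ℓ = v_i·e·α_i^ℓ, so α_err = S_1/S_0.
  S_0^{−1} = 8^{−1} = 7 (mod 11), so α_err = 9·7 = 63 ≡ 8 = α_2. Error position i = 2.
  Consistency check: S_2/S_1 = 6·5 = 30 ≡ 8 = α_err ✓ (single-error assumption holds).
Step 4: error magnitude e = S_0/v_2 = S_0·∏_{j≠2}(α_2 − α_j) = 8·7 = 56 ≡ 1 (mod 11).
Step 5: correct position 2: c_2 = r_2 − e = 8 − 1 ≡ 7 (mod 11). Hence c = [5, 7, 6, 0, 10].
  Check: interpolating c through the α_i gives m(x) = 2 + 2·x (degree < 2) with m(α_i) = c_i for every i, so c is indeed a codeword.


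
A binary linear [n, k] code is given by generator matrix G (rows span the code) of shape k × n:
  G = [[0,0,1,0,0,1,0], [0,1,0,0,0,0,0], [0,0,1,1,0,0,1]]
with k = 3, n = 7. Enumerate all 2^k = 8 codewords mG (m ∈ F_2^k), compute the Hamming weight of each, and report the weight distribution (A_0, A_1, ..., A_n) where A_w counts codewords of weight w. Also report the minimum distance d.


Weight distribution: A_0 = 1, A_1 = 1, A_2 = 1, A_3 = 3, A_4 = 2. Minimum distance d = 1.

Enumerate all 2^3 = 8 messages m ∈ F_2^3.
For each, compute codeword c = mG in F_2^7, then tally its weight.
  m = 000 → c = 0000000, weight = 0.
  m = 100 → c = 0010010, weight = 2.
  m = 010 → c = 0100000, weight = 1.
  m = 110 → c = 0110010, weight = 3.
  m = 001 → c = 0011001, weight = 3.
  m = 101 → c = 0001011, weight = 3.
  m = 011 → c = 0111001, weight = 4.
  m = 111 → c = 0101011, weight = 4.
Tally weights:
  weight 0: 1 codewords.
  weight 1: 1 codewords.
  weight 2: 1 codewords.
  weight 3: 3 codewords.
  weight 4: 2 codewords.
Minimum distance d = smallest w > 0 with A_w > 0 = 1.
Sanity: Σ A_w = 8 = 2^3 = 8 ✓.


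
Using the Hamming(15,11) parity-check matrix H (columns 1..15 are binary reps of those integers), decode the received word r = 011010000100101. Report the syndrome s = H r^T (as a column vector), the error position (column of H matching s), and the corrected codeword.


s = (1, 1, 0, 0)^T, error position = 12, corrected codeword c = 011010000101101

Compute s = H r^T mod 2 one row at a time:
  s_1 = 0 + 0 + 1 + 0 + 0 + 1 + 0 + 1 = 3 ≡ 1 (mod 2).
  s_2 = 0 + 1 + 0 + 0 + 0 + 1 + 0 + 1 = 3 ≡ 1 (mod 2).
  s_3 = 1 + 1 + 0 + 0 + 1 + 0 + 0 + 1 = 4 ≡ 0 (mod 2).
  s_4 = 0 + 1 + 1 + 0 + 0 + 0 + 1 + 1 = 4 ≡ 0 (mod 2).
s = (1, 1, 0, 0)^T — this equals column 12 of H (binary 1100), so error is at position 12.
Correct: flip bit 12 of r = 011010000100101 to get c = 011010000101101.


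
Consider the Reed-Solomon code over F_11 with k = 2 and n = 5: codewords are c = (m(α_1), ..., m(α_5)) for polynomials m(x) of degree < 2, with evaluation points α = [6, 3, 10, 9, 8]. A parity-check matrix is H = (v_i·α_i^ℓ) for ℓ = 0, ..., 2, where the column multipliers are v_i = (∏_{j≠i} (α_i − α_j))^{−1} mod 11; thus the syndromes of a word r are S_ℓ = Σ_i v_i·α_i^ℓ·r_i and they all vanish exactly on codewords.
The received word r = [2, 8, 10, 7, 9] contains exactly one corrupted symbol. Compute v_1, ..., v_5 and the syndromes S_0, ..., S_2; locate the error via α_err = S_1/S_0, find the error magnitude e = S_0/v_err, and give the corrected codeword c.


S = (5, 6, 5), error at position 3, error magnitude e = 5, c = [2, 8, 5, 7, 9].

Step 1: column multipliers v_i = (∏_{j≠i}(α_i − α_j))^{−1} mod 11.
  i = 1 (α = 6): (6−3)(6−10)(6−9)(6−8) = 3·(−4)·(−3)·(−2) = −72 ≡ 5, so v_1 = 5^{−1} = 9 (mod 11).
  i = 2 (α = 3): (3−6)(3−10)(3−9)(3−8) = (−3)·(−7)·(−6)·(−5) = 630 ≡ 3, so v_2 = 3^{−1} = 4 (mod 11).
  i = 3 (α = 10): (10−6)(10−3)(10−9)(10−8) = 4·7·1·2 = 56 ≡ 1, so v_3 = 1^{−1} = 1 (mod 11).
  i = 4 (α = 9): (9−6)(9−3)(9−10)(9−8) = 3·6·(−1)·1 = −18 ≡ 4, so v_4 = 4^{−1} = 3 (mod 11).
  i = 5 (α = 8): (8−6)(8−3)(8−10)(8−9) = 2·5·(−2)·(−1) = 20 ≡ 9, so v_5 = 9^{−1} = 5 (mod 11).
  v = [9, 4, 1, 3, 5].
Step 2: syndromes of r = [2, 8, 10, 7, 9] (all sums mod 11).
  S_0 = Σ v_i r_i = 9·2 + 4·8 + 1·10 + 3·7 + 5·9 = 126 ≡ 5.
  S_1 = Σ v_i α_i r_i = 9·6·2 + 4·3·8 + 1·10·10 + 3·9·7 + 5·8·9 = 853 ≡ 6.
  α_i^2 mod 11 = [3, 9, 1, 4, 9].
  S_2 = Σ v_i α_i^2 r_i = 9·3·2 + 4·9·8 + 1·1·10 + 3·4·7 + 5·9·9 = 841 ≡ 5.
  S = (5, 6, 5) ≠ 0, so r is not a codeword (an error is present).
Step 3: locate the error. For a single error e at position i, S_ℓ = v_i·e·α_i^ℓ, so α_err = S_1/S_0.
  S_0^{−1} = 5^{−1} = 9 (mod 11), so α_err = 6·9 = 54 ≡ 10 = α_3. Error position i = 3.
  Consistency check: S_2/S_1 = 5·2 = 10 ≡ 10 = α_err ✓ (single-error assumption holds).
Step 4: error magnitude e = S_0/v_3 = S_0·∏_{j≠3}(α_3 − α_j) = 5·1 = 5 ≡ 5 (mod 11).
Step 5: correct position 3: c_3 = r_3 − e = 10 − 5 ≡ 5 (mod 11). Hence c = [2, 8, 5, 7, 9].
  Check: interpolating c through the α_i gives m(x) = 3 + 9·x (degree < 2) with m(α_i) = c_i for every i, so c is indeed a codeword.


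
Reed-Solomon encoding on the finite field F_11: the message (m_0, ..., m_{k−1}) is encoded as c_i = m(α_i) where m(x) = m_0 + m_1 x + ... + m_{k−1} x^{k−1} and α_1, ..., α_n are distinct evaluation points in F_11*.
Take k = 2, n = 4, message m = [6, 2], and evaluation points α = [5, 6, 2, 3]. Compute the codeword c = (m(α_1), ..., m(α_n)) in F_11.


c = [5, 7, 10, 1]

Message polynomial: m(x) = 6 + 2·x (mod 11).
For each evaluation point α_i, compute m(α_i) mod 11:
  α_1 = 5: Horner steps 2 → 5, so m(5) = 5.
  α_2 = 6: Horner steps 2 → 7, so m(6) = 7.
  α_3 = 2: Horner steps 2 → 10, so m(2) = 10.
  α_4 = 3: Horner steps 2 → 1, so m(3) = 1.
Codeword c = [5, 7, 10, 1] ∈ F_11^4.


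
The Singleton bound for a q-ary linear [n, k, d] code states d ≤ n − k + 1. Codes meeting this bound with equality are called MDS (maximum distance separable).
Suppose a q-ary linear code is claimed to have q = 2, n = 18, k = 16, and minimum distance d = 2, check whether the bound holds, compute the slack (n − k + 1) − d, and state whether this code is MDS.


Singleton RHS = n − k + 1 = 3, slack = 1, bound satisfied, not MDS.

Singleton bound: d ≤ n − k + 1.
Here n = 18, k = 16, so n − k + 1 = 3.
Given d = 2, check d ≤ 3: YES.
Slack = (n − k + 1) − d = 1.
The code is NOT MDS (slack = 1 > 0).
Description: the claimed parameters are [18, 16, 2]_2; such a code would be non-MDS.


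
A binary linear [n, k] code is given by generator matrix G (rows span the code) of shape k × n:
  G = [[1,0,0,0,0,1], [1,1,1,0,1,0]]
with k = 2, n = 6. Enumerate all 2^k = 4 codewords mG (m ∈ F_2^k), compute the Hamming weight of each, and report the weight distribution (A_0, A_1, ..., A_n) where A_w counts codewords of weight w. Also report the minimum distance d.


Weight distribution: A_0 = 1, A_2 = 1, A_4 = 2. Minimum distance d = 2.

Enumerate all 2^2 = 4 messages m ∈ F_2^2.
For each, compute codeword c = mG in F_2^6, then tally its weight.
  m = 00 → c = 000000, weight = 0.
  m = 10 → c = 100001, weight = 2.
  m = 01 → c = 111010, weight = 4.
  m = 11 → c = 011011, weight = 4.
Tally weights:
  weight 0: 1 codewords.
  weight 2: 1 codewords.
  weight 4: 2 codewords.
Minimum distance d = smallest w > 0 with A_w > 0 = 2.
Sanity: Σ A_w = 4 = 2^2 = 4 ✓.


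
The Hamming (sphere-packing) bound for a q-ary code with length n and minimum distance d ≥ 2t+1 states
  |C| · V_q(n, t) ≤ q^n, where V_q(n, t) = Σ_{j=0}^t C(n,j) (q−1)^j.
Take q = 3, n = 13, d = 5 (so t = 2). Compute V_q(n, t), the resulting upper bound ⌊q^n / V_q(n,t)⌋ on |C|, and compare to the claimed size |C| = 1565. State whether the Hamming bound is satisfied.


V_q(n, t) = 339, q^n = 1594323, Hamming bound = 4703, |C| = 1565 ≤ bound (satisfied).

Step 1: Compute V_q(n, t) = Σ_{j=0}^2 C(n, j) (q−1)^j.
  j = 0: C(13,0)·(2)^0 = 1·1 = 1.
  j = 1: C(13,1)·(2)^1 = 13·2 = 26.
  j = 2: C(13,2)·(2)^2 = 78·4 = 312.
  V_q(n, t) = 1 + 26 + 312 = 339.
Step 2: q^n = 3^13 = 1594323.
Step 3: Hamming bound ⌊q^n / V_q(n,t)⌋ = ⌊1594323/339⌋ = 4703.
Step 4: Compare |C| = 1565 to 4703: satisfied.
The claimed |C| lies below the Hamming bound.


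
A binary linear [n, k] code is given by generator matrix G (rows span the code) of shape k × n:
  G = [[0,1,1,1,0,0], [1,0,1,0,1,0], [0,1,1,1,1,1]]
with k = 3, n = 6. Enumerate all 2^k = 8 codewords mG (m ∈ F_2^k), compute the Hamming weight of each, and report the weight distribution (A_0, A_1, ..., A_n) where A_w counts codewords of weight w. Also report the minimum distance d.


Weight distribution: A_0 = 1, A_2 = 1, A_3 = 3, A_4 = 2, A_5 = 1. Minimum distance d = 2.

Enumerate all 2^3 = 8 messages m ∈ F_2^3.
For each, compute codeword c = mG in F_2^6, then tally its weight.
  m = 000 → c = 000000, weight = 0.
  m = 100 → c = 011100, weight = 3.
  m = 010 → c = 101010, weight = 3.
  m = 110 → c = 110110, weight = 4.
  m = 001 → c = 011111, weight = 5.
  m = 101 → c = 000011, weight = 2.
  m = 011 → c = 110101, weight = 4.
  m = 111 → c = 101001, weight = 3.
Tally weights:
  weight 0: 1 codewords.
  weight 2: 1 codewords.
  weight 3: 3 codewords.
  weight 4: 2 codewords.
  weight 5: 1 codewords.
Minimum distance d = smallest w > 0 with A_w > 0 = 2.
Sanity: Σ A_w = 8 = 2^3 = 8 ✓.


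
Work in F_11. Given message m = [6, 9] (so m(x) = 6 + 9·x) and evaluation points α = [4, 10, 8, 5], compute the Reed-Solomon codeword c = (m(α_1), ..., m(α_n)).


c = [9, 8, 1, 7]

Message polynomial: m(x) = 6 + 9·x (mod 11).
For each evaluation point α_i, compute m(α_i) mod 11:
  α_1 = 4: Horner steps 9 → 9, so m(4) = 9.
  α_2 = 10: Horner steps 9 → 8, so m(10) = 8.
  α_3 = 8: Horner steps 9 → 1, so m(8) = 1.
  α_4 = 5: Horner steps 9 → 7, so m(5) = 7.
Codeword c = [9, 8, 1, 7] ∈ F_11^4.


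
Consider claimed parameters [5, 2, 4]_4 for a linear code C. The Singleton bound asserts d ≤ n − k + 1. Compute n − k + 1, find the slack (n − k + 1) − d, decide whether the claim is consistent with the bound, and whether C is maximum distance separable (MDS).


Singleton RHS = n − k + 1 = 4, slack = 0, bound satisfied, MDS.

Singleton bound: d ≤ n − k + 1.
Here n = 5, k = 2, so n − k + 1 = 4.
Given d = 4, check d ≤ 4: YES.
Slack = (n − k + 1) − d = 0.
The code is MDS (slack = 0).
Description: the claimed parameters are [5, 2, 4]_4; such a code would be MDS (meets Singleton bound).


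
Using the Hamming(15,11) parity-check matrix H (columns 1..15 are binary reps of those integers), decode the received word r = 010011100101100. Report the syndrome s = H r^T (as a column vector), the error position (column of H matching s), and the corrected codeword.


s = (1, 1, 0, 1)^T, error position = 13, corrected codeword c = 010011100101000

Compute s = H r^T mod 2 one row at a time:
  s_1 = 0 + 0 + 1 + 0 + 1 + 1 + 0 + 0 = 3 ≡ 1 (mod 2).
  s_2 = 0 + 1 + 1 + 1 + 1 + 1 + 0 + 0 = 5 ≡ 1 (mod 2).
  s_3 = 1 + 0 + 1 + 1 + 1 + 0 + 0 + 0 = 4 ≡ 0 (mod 2).
  s_4 = 0 + 0 + 1 + 1 + 0 + 0 + 1 + 0 = 3 ≡ 1 (mod 2).
s = (1, 1, 0, 1)^T — this equals column 13 of H (binary 1101), so error is at position 13.
Correct: flip bit 13 of r = 010011100101100 to get c = 010011100101000.


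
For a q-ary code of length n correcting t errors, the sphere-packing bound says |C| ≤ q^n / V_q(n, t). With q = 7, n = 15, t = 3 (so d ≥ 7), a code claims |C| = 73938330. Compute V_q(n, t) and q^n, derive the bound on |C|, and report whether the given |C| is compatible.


V_q(n, t) = 102151, q^n = 4747561509943, Hamming bound = 46475918, |C| = 73938330 > bound (violated).

Step 1: Compute V_q(n, t) = Σ_{j=0}^3 C(n, j) (q−1)^j.
  j = 0: C(15,0)·(6)^0 = 1·1 = 1.
  j = 1: C(15,1)·(6)^1 = 15·6 = 90.
  j = 2: C(15,2)·(6)^2 = 105·36 = 3780.
  j = 3: C(15,3)·(6)^3 = 455·216 = 98280.
  V_q(n, t) = 1 + 90 + 3780 + 98280 = 102151.
Step 2: q^n = 7^15 = 4747561509943.
Step 3: Hamming bound ⌊q^n / V_q(n,t)⌋ = ⌊4747561509943/102151⌋ = 46475918.
Step 4: Compare |C| = 73938330 to 46475918: violated.
The claimed |C| lies above the Hamming bound, so no 7-ary code of length 15 with d ≥ 7 can have 73938330 codewords.


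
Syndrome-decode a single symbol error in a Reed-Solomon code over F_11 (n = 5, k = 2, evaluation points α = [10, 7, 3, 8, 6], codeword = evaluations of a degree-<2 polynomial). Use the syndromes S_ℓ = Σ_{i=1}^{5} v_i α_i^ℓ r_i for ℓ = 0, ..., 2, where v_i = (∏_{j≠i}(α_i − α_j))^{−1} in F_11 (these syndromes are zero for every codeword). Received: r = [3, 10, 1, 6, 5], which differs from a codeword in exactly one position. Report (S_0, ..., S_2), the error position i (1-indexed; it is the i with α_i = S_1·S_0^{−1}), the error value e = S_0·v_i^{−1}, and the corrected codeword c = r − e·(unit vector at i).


S = (1, 8, 9), error at position 4, error magnitude e = 2, c = [3, 10, 1, 4, 5].

Step 1: column multipliers v_i = (∏_{j≠i}(α_i − α_j))^{−1} mod 11.
  i = 1 (α = 10): (10−7)(10−3)(10−8)(10−6) = 3·7·2·4 = 168 ≡ 3, so v_1 = 3^{−1} = 4 (mod 11).
  i = 2 (α = 7): (7−10)(7−3)(7−8)(7−6) = (−3)·4·(−1)·1 = 12 ≡ 1, so v_2 = 1^{−1} = 1 (mod 11).
  i = 3 (α = 3): (3−10)(3−7)(3−8)(3−6) = (−7)·(−4)·(−5)·(−3) = 420 ≡ 2, so v_3 = 2^{−1} = 6 (mod 11).
  i = 4 (α = 8): (8−10)(8−7)(8−3)(8−6) = (−2)·1·5·2 = −20 ≡ 2, so v_4 = 2^{−1} = 6 (mod 11).
  i = 5 (α = 6): (6−10)(6−7)(6−3)(6−8) = (−4)·(−1)·3·(−2) = −24 ≡ 9, so v_5 = 9^{−1} = 5 (mod 11).
  v = [4, 1, 6, 6, 5].
Step 2: syndromes of r = [3, 10, 1, 6, 5] (all sums mod 11).
  S_0 = Σ v_i r_i = 4·3 + 1·10 + 6·1 + 6·6 + 5·5 = 89 ≡ 1.
  S_1 = Σ v_i α_i r_i = 4·10·3 + 1·7·10 + 6·3·1 + 6·8·6 + 5·6·5 = 646 ≡ 8.
  α_i^2 mod 11 = [1, 5, 9, 9, 3].
  S_2 = Σ v_i α_i^2 r_i = 4·1·3 + 1·5·10 + 6·9·1 + 6·9·6 + 5·3·5 = 515 ≡ 9.
  S = (1, 8, 9) ≠ 0, so r is not a codeword (an error is present).
Step 3: locate the error. For a single error e at position i, S_ℓ = v_i·e·α_i^ℓ, so α_err = S_1/S_0.
  S_0^{−1} = 1^{−1} = 1 (mod 11), so α_err = 8·1 = 8 ≡ 8 = α_4. Error position i = 4.
  Consistency check: S_2/S_1 = 9·7 = 63 ≡ 8 = α_err ✓ (single-error assumption holds).
Step 4: error magnitude e = S_0/v_4 = S_0·∏_{j≠4}(α_4 − α_j) = 1·2 = 2 ≡ 2 (mod 11).
Step 5: correct position 4: c_4 = r_4 − e = 6 − 2 ≡ 4 (mod 11). Hence c = [3, 10, 1, 4, 5].
  Check: interpolating c through the α_i gives m(x) = 8 + 5·x (degree < 2) with m(α_i) = c_i for every i, so c is indeed a codeword.


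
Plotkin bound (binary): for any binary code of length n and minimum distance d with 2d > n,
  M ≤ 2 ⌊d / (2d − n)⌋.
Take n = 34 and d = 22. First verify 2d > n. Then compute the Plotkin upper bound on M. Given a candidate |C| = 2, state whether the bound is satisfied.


Plotkin bound M ≤ 4; given |C| = 2 ≤ bound (satisfied).

Check applicability: 2d = 44, n = 34.
2d − n = 10 > 0, so Plotkin applies.
Compute d/(2d−n) = 22/10 ≈ 2.2000.
⌊d/(2d−n)⌋ = 2.
Plotkin bound: M ≤ 2·2 = 4.
Given |C| = 2, check: satisfied.
This |C| is below the Plotkin bound.


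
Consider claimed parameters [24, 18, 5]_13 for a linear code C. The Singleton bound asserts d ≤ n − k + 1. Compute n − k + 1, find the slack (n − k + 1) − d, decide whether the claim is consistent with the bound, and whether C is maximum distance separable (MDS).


Singleton RHS = n − k + 1 = 7, slack = 2, bound satisfied, not MDS.

Singleton bound: d ≤ n − k + 1.
Here n = 24, k = 18, so n − k + 1 = 7.
Given d = 5, check d ≤ 7: YES.
Slack = (n − k + 1) − d = 2.
The code is NOT MDS (slack = 2 > 0).
Description: the claimed parameters are [24, 18, 5]_13; such a code would be non-MDS.


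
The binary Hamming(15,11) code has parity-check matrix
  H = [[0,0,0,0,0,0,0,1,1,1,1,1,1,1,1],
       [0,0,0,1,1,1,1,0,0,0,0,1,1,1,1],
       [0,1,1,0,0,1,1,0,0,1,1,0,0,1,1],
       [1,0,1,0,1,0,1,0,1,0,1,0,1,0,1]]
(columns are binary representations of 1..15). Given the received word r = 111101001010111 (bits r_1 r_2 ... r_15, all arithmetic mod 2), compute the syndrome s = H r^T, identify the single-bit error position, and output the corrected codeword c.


s = (1, 1, 0, 0)^T, error position = 12, corrected codeword c = 111101001011111

Compute s = H r^T mod 2 one row at a time:
  s_1 = 0 + 1 + 0 + 1 + 0 + 1 + 1 + 1 = 5 ≡ 1 (mod 2).
  s_2 = 1 + 0 + 1 + 0 + 0 + 1 + 1 + 1 = 5 ≡ 1 (mod 2).
  s_3 = 1 + 1 + 1 + 0 + 0 + 1 + 1 + 1 = 6 ≡ 0 (mod 2).
  s_4 = 1 + 1 + 0 + 0 + 1 + 1 + 1 + 1 = 6 ≡ 0 (mod 2).
s = (1, 1, 0, 0)^T — this equals column 12 of H (binary 1100), so error is at position 12.
Correct: flip bit 12 of r = 111101001010111 to get c = 111101001011111.


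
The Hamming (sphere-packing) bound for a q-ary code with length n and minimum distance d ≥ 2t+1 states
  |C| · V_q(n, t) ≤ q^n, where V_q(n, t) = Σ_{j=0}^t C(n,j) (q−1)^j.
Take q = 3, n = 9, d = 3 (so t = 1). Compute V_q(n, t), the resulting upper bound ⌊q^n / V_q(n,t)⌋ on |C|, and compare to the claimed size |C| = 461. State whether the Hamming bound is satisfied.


V_q(n, t) = 19, q^n = 19683, Hamming bound = 1035, |C| = 461 ≤ bound (satisfied).

Step 1: Compute V_q(n, t) = Σ_{j=0}^1 C(n, j) (q−1)^j.
  j = 0: C(9,0)·(2)^0 = 1·1 = 1.
  j = 1: C(9,1)·(2)^1 = 9·2 = 18.
  V_q(n, t) = 1 + 18 = 19.
Step 2: q^n = 3^9 = 19683.
Step 3: Hamming bound ⌊q^n / V_q(n,t)⌋ = ⌊19683/19⌋ = 1035.
Step 4: Compare |C| = 461 to 1035: satisfied.
The claimed |C| lies below the Hamming bound.


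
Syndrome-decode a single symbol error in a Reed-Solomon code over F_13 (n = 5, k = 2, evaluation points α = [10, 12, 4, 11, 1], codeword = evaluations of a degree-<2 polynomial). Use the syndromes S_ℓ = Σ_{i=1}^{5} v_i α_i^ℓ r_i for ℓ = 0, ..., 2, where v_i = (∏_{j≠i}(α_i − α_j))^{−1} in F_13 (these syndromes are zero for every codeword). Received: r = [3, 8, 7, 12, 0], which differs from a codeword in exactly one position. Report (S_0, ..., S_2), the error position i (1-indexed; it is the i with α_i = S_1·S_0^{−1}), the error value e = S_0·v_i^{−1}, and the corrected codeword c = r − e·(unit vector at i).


S = (1, 4, 3), error at position 3, error magnitude e = 6, c = [3, 8, 1, 12, 0].

Step 1: column multipliers v_i = (∏_{j≠i}(α_i − α_j))^{−1} mod 13.
  i = 1 (α = 10): (10−12)(10−4)(10−11)(10−1) = (−2)·6·(−1)·9 = 108 ≡ 4, so v_1 = 4^{−1} = 10 (mod 13).
  i = 2 (α = 12): (12−10)(12−4)(12−11)(12−1) = 2·8·1·11 = 176 ≡ 7, so v_2 = 7^{−1} = 2 (mod 13).
  i = 3 (α = 4): (4−10)(4−12)(4−11)(4−1) = (−6)·(−8)·(−7)·3 = −1008 ≡ 6, so v_3 = 6^{−1} = 11 (mod 13).
  i = 4 (α = 11): (11−10)(11−12)(11−4)(11−1) = 1·(−1)·7·10 = −70 ≡ 8, so v_4 = 8^{−1} = 5 (mod 13).
  i = 5 (α = 1): (1−10)(1−12)(1−4)(1−11) = (−9)·(−11)·(−3)·(−10) = 2970 ≡ 6, so v_5 = 6^{−1} = 11 (mod 13).
  v = [10, 2, 11, 5, 11].
Step 2: syndromes of r = [3, 8, 7, 12, 0] (all sums mod 13).
  S_0 = Σ v_i r_i = 10·3 + 2·8 + 11·7 + 5·12 + 11·0 = 183 ≡ 1.
  S_1 = Σ v_i α_i r_i = 10·10·3 + 2·12·8 + 11·4·7 + 5·11·12 + 11·1·0 = 1460 ≡ 4.
  α_i^2 mod 13 = [9, 1, 3, 4, 1].
  S_2 = Σ v_i α_i^2 r_i = 10·9·3 + 2·1·8 + 11·3·7 + 5·4·12 + 11·1·0 = 757 ≡ 3.
  S = (1, 4, 3) ≠ 0, so r is not a codeword (an error is present).
Step 3: locate the error. For a single error e at position i, S_ℓ = v_i·e·α_i^ℓ, so α_err = S_1/S_0.
  S_0^{−1} = 1^{−1} = 1 (mod 13), so α_err = 4·1 = 4 ≡ 4 = α_3. Error position i = 3.
  Consistency check: S_2/S_1 = 3·10 = 30 ≡ 4 = α_err ✓ (single-error assumption holds).
Step 4: error magnitude e = S_0/v_3 = S_0·∏_{j≠3}(α_3 − α_j) = 1·6 = 6 ≡ 6 (mod 13).
Step 5: correct position 3: c_3 = r_3 − e = 7 − 6 ≡ 1 (mod 13). Hence c = [3, 8, 1, 12, 0].
  Check: interpolating c through the α_i gives m(x) = 4 + 9·x (degree < 2) with m(α_i) = c_i for every i, so c is indeed a codeword.


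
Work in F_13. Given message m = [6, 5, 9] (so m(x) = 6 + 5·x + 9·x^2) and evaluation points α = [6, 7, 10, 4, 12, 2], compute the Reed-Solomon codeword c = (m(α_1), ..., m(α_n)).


c = [9, 1, 7, 1, 10, 0]

Message polynomial: m(x) = 6 + 5·x + 9·x^2 (mod 13).
For each evaluation point α_i, compute m(α_i) mod 13:
  α_1 = 6: Horner steps 9 → 7 → 9, so m(6) = 9.
  α_2 = 7: Horner steps 9 → 3 → 1, so m(7) = 1.
  α_3 = 10: Horner steps 9 → 4 → 7, so m(10) = 7.
  α_4 = 4: Horner steps 9 → 2 → 1, so m(4) = 1.
  α_5 = 12: Horner steps 9 → 9 → 10, so m(12) = 10.
  α_6 = 2: Horner steps 9 → 10 → 0, so m(2) = 0.
Codeword c = [9, 1, 7, 1, 10, 0] ∈ F_13^6.


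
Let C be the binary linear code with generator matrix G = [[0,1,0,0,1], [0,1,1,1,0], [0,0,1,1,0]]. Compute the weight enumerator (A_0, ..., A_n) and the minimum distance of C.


Weight distribution: A_0 = 1, A_1 = 2, A_2 = 2, A_3 = 2, A_4 = 1. Minimum distance d = 1.

Enumerate all 2^3 = 8 messages m ∈ F_2^3.
For each, compute codeword c = mG in F_2^5, then tally its weight.
  m = 000 → c = 00000, weight = 0.
  m = 100 → c = 01001, weight = 2.
  m = 010 → c = 01110, weight = 3.
  m = 110 → c = 00111, weight = 3.
  m = 001 → c = 00110, weight = 2.
  m = 101 → c = 01111, weight = 4.
  m = 011 → c = 01000, weight = 1.
  m = 111 → c = 00001, weight = 1.
Tally weights:
  weight 0: 1 codewords.
  weight 1: 2 codewords.
  weight 2: 2 codewords.
  weight 3: 2 codewords.
  weight 4: 1 codewords.
Minimum distance d = smallest w > 0 with A_w > 0 = 1.
Sanity: Σ A_w = 8 = 2^3 = 8 ✓.


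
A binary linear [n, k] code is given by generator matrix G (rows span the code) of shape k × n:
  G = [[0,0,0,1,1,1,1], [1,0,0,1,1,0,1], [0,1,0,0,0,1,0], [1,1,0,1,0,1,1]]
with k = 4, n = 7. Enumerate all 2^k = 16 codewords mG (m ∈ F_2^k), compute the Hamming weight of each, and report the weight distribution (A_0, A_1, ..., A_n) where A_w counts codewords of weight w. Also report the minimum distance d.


Weight distribution: A_0 = 1, A_1 = 1, A_2 = 3, A_3 = 6, A_4 = 3, A_5 = 1, A_6 = 1. Minimum distance d = 1.

Enumerate all 2^4 = 16 messages m ∈ F_2^4.
For each, compute codeword c = mG in F_2^7, then tally its weight.
  m = 0000 → c = 0000000, weight = 0.
  m = 1000 → c = 0001111, weight = 4.
  m = 0100 → c = 1001101, weight = 4.
  m = 1100 → c = 1000010, weight = 2.
  m = 0010 → c = 0100010, weight = 2.
  m = 1010 → c = 0101101, weight = 4.
  m = 0110 → c = 1101111, weight = 6.
  m = 1110 → c = 1100000, weight = 2.
  m = 0001 → c = 1101011, weight = 5.
  m = 1001 → c = 1100100, weight = 3.
  m = 0101 → c = 0100110, weight = 3.
  m = 1101 → c = 0101001, weight = 3.
  m = 0011 → c = 1001001, weight = 3.
  m = 1011 → c = 1000110, weight = 3.
  m = 0111 → c = 0000100, weight = 1.
  m = 1111 → c = 0001011, weight = 3.
Tally weights:
  weight 0: 1 codewords.
  weight 1: 1 codewords.
  weight 2: 3 codewords.
  weight 3: 6 codewords.
  weight 4: 3 codewords.
  weight 5: 1 codewords.
  weight 6: 1 codewords.
Minimum distance d = smallest w > 0 with A_w > 0 = 1.
Sanity: Σ A_w = 16 = 2^4 = 16 ✓.


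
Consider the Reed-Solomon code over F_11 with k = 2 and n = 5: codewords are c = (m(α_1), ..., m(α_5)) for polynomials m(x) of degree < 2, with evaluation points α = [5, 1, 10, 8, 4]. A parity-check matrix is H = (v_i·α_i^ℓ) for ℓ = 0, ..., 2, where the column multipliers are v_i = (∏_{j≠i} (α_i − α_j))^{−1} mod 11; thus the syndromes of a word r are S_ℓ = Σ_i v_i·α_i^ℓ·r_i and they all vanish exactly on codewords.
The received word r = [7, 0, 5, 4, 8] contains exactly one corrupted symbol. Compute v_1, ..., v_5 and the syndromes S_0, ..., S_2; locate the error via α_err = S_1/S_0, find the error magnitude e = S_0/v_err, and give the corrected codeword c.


S = (3, 8, 3), error at position 3, error magnitude e = 3, c = [7, 0, 2, 4, 8].

Step 1: column multipliers v_i = (∏_{j≠i}(α_i − α_j))^{−1} mod 11.
  i = 1 (α = 5): (5−1)(5−10)(5−8)(5−4) = 4·(−5)·(−3)·1 = 60 ≡ 5, so v_1 = 5^{−1} = 9 (mod 11).
  i = 2 (α = 1): (1−5)(1−10)(1−8)(1−4) = (−4)·(−9)·(−7)·(−3) = 756 ≡ 8, so v_2 = 8^{−1} = 7 (mod 11).
  i = 3 (α = 10): (10−5)(10−1)(10−8)(10−4) = 5·9·2·6 = 540 ≡ 1, so v_3 = 1^{−1} = 1 (mod 11).
  i = 4 (α = 8): (8−5)(8−1)(8−10)(8−4) = 3·7·(−2)·4 = −168 ≡ 8, so v_4 = 8^{−1} = 7 (mod 11).
  i = 5 (α = 4): (4−5)(4−1)(4−10)(4−8) = (−1)·3·(−6)·(−4) = −72 ≡ 5, so v_5 = 5^{−1} = 9 (mod 11).
  v = [9, 7, 1, 7, 9].
Step 2: syndromes of r = [7, 0, 5, 4, 8] (all sums mod 11).
  S_0 = Σ v_i r_i = 9·7 + 7·0 + 1·5 + 7·4 + 9·8 = 168 ≡ 3.
  S_1 = Σ v_i α_i r_i = 9·5·7 + 7·1·0 + 1·10·5 + 7·8·4 + 9·4·8 = 877 ≡ 8.
  α_i^2 mod 11 = [3, 1, 1, 9, 5].
  S_2 = Σ v_i α_i^2 r_i = 9·3·7 + 7·1·0 + 1·1·5 + 7·9·4 + 9·5·8 = 806 ≡ 3.
  S = (3, 8, 3) ≠ 0, so r is not a codeword (an error is present).
Step 3: locate the error. For a single error e at position i, S_ℓ = v_i·e·α_i^ℓ, so α_err = S_1/S_0.
  S_0^{−1} = 3^{−1} = 4 (mod 11), so α_err = 8·4 = 32 ≡ 10 = α_3. Error position i = 3.
  Consistency check: S_2/S_1 = 3·7 = 21 ≡ 10 = α_err ✓ (single-error assumption holds).
Step 4: error magnitude e = S_0/v_3 = S_0·∏_{j≠3}(α_3 − α_j) = 3·1 = 3 ≡ 3 (mod 11).
Step 5: correct position 3: c_3 = r_3 − e = 5 − 3 ≡ 2 (mod 11). Hence c = [7, 0, 2, 4, 8].
  Check: interpolating c through the α_i gives m(x) = 1 + 10·x (degree < 2) with m(α_i) = c_i for every i, so c is indeed a codeword.


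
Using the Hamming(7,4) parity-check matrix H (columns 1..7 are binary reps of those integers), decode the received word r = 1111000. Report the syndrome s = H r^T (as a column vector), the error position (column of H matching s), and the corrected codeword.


s = (1, 0, 0)^T, error position = 4, corrected codeword c = 1110000

Compute s = H r^T mod 2 one row at a time:
  s_1 = 1 + 0 + 0 + 0 = 1 ≡ 1 (mod 2).
  s_2 = 1 + 1 + 0 + 0 = 2 ≡ 0 (mod 2).
  s_3 = 1 + 1 + 0 + 0 = 2 ≡ 0 (mod 2).
s = (1, 0, 0)^T — this equals column 4 of H (binary 100), so error is at position 4.
Correct: flip bit 4 of r = 1111000 to get c = 1110000.


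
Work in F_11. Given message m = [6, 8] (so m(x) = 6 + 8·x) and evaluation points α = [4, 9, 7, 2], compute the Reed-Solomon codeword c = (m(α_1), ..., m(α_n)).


c = [5, 1, 7, 0]

Message polynomial: m(x) = 6 + 8·x (mod 11).
For each evaluation point α_i, compute m(α_i) mod 11:
  α_1 = 4: Horner steps 8 → 5, so m(4) = 5.
  α_2 = 9: Horner steps 8 → 1, so m(9) = 1.
  α_3 = 7: Horner steps 8 → 7, so m(7) = 7.
  α_4 = 2: Horner steps 8 → 0, so m(2) = 0.
Codeword c = [5, 1, 7, 0] ∈ F_11^4.


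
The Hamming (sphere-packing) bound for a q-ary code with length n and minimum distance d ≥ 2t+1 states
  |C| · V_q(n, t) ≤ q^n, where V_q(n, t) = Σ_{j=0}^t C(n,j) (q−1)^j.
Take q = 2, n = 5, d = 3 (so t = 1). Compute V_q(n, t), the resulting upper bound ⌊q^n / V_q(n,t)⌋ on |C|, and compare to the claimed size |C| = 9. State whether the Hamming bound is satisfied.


V_q(n, t) = 6, q^n = 32, Hamming bound = 5, |C| = 9 > bound (violated).

Step 1: Compute V_q(n, t) = Σ_{j=0}^1 C(n, j) (q−1)^j.
  j = 0: C(5,0)·(1)^0 = 1·1 = 1.
  j = 1: C(5,1)·(1)^1 = 5·1 = 5.
  V_q(n, t) = 1 + 5 = 6.
Step 2: q^n = 2^5 = 32.
Step 3: Hamming bound ⌊q^n / V_q(n,t)⌋ = ⌊32/6⌋ = 5.
Step 4: Compare |C| = 9 to 5: violated.
The claimed |C| lies above the Hamming bound, so no 2-ary code of length 5 with d ≥ 3 can have 9 codewords.


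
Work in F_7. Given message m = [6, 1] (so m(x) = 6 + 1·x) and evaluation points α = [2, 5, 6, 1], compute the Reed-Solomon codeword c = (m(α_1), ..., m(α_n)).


c = [1, 4, 5, 0]

Message polynomial: m(x) = 6 + 1·x (mod 7).
For each evaluation point α_i, compute m(α_i) mod 7:
  α_1 = 2: Horner steps 1 → 1, so m(2) = 1.
  α_2 = 5: Horner steps 1 → 4, so m(5) = 4.
  α_3 = 6: Horner steps 1 → 5, so m(6) = 5.
  α_4 = 1: Horner steps 1 → 0, so m(1) = 0.
Codeword c = [1, 4, 5, 0] ∈ F_7^4.


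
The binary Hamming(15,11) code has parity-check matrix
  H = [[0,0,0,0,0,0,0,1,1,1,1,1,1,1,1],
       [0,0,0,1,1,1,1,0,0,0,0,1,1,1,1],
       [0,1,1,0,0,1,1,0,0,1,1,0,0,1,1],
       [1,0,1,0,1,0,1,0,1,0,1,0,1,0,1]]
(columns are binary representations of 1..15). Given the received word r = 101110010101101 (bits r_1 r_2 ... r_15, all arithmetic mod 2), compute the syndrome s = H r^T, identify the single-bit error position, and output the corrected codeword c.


s = (1, 1, 1, 1)^T, error position = 15, corrected codeword c = 101110010101100

Compute s = H r^T mod 2 one row at a time:
  s_1 = 1 + 0 + 1 + 0 + 1 + 1 + 0 + 1 = 5 ≡ 1 (mod 2).
  s_2 = 1 + 1 + 0 + 0 + 1 + 1 + 0 + 1 = 5 ≡ 1 (mod 2).
  s_3 = 0 + 1 + 0 + 0 + 1 + 0 + 0 + 1 = 3 ≡ 1 (mod 2).
  s_4 = 1 + 1 + 1 + 0 + 0 + 0 + 1 + 1 = 5 ≡ 1 (mod 2).
s = (1, 1, 1, 1)^T — this equals column 15 of H (binary 1111), so error is at position 15.
Correct: flip bit 15 of r = 101110010101101 to get c = 101110010101100.


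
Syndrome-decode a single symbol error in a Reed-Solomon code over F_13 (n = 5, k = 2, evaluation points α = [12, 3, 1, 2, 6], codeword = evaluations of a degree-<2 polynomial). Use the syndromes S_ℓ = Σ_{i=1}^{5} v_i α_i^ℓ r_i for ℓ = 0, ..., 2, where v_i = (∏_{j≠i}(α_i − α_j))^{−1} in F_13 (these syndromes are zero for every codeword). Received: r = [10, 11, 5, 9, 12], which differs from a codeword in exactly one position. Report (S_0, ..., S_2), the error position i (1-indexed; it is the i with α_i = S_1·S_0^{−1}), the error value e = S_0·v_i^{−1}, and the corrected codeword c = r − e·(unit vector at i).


S = (12, 10, 4), error at position 2, error magnitude e = 11, c = [10, 0, 5, 9, 12].

Step 1: column multipliers v_i = (∏_{j≠i}(α_i − α_j))^{−1} mod 13.
  i = 1 (α = 12): (12−3)(12−1)(12−2)(12−6) = 9·11·10·6 = 5940 ≡ 12, so v_1 = 12^{−1} = 12 (mod 13).
  i = 2 (α = 3): (3−12)(3−1)(3−2)(3−6) = (−9)·2·1·(−3) = 54 ≡ 2, so v_2 = 2^{−1} = 7 (mod 13).
  i = 3 (α = 1): (1−12)(1−3)(1−2)(1−6) = (−11)·(−2)·(−1)·(−5) = 110 ≡ 6, so v_3 = 6^{−1} = 11 (mod 13).
  i = 4 (α = 2): (2−12)(2−3)(2−1)(2−6) = (−10)·(−1)·1·(−4) = −40 ≡ 12, so v_4 = 12^{−1} = 12 (mod 13).
  i = 5 (α = 6): (6−12)(6−3)(6−1)(6−2) = (−6)·3·5·4 = −360 ≡ 4, so v_5 = 4^{−1} = 10 (mod 13).
  v = [12, 7, 11, 12, 10].
Step 2: syndromes of r = [10, 11, 5, 9, 12] (all sums mod 13).
  S_0 = Σ v_i r_i = 12·10 + 7·11 + 11·5 + 12·9 + 10·12 = 480 ≡ 12.
  S_1 = Σ v_i α_i r_i = 12·12·10 + 7·3·11 + 11·1·5 + 12·2·9 + 10·6·12 = 2662 ≡ 10.
  α_i^2 mod 13 = [1, 9, 1, 4, 10].
  S_2 = Σ v_i α_i^2 r_i = 12·1·10 + 7·9·11 + 11·1·5 + 12·4·9 + 10·10·12 = 2500 ≡ 4.
  S = (12, 10, 4) ≠ 0, so r is not a codeword (an error is present).
Step 3: locate the error. For a single error e at position i, S_ℓ = v_i·e·α_i^ℓ, so α_err = S_1/S_0.
  S_0^{−1} = 12^{−1} = 12 (mod 13), so α_err = 10·12 = 120 ≡ 3 = α_2. Error position i = 2.
  Consistency check: S_2/S_1 = 4·4 = 16 ≡ 3 = α_err ✓ (single-error assumption holds).
Step 4: error magnitude e = S_0/v_2 = S_0·∏_{j≠2}(α_2 − α_j) = 12·2 = 24 ≡ 11 (mod 13).
Step 5: correct position 2: c_2 = r_2 − e = 11 − 11 ≡ 0 (mod 13). Hence c = [10, 0, 5, 9, 12].
  Check: interpolating c through the α_i gives m(x) = 1 + 4·x (degree < 2) with m(α_i) = c_i for every i, so c is indeed a codeword.
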